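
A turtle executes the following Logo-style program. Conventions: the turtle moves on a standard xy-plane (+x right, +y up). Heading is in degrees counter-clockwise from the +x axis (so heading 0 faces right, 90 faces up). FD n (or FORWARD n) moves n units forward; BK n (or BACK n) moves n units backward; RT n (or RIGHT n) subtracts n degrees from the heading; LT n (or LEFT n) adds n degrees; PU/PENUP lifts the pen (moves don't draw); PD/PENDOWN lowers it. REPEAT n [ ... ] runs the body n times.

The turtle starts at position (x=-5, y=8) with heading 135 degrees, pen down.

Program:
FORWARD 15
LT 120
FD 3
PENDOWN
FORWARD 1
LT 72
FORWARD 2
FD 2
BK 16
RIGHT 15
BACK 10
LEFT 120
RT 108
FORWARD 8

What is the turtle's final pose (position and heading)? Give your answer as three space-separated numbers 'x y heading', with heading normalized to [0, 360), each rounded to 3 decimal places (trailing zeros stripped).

Executing turtle program step by step:
Start: pos=(-5,8), heading=135, pen down
FD 15: (-5,8) -> (-15.607,18.607) [heading=135, draw]
LT 120: heading 135 -> 255
FD 3: (-15.607,18.607) -> (-16.383,15.709) [heading=255, draw]
PD: pen down
FD 1: (-16.383,15.709) -> (-16.642,14.743) [heading=255, draw]
LT 72: heading 255 -> 327
FD 2: (-16.642,14.743) -> (-14.965,13.654) [heading=327, draw]
FD 2: (-14.965,13.654) -> (-13.287,12.564) [heading=327, draw]
BK 16: (-13.287,12.564) -> (-26.706,21.279) [heading=327, draw]
RT 15: heading 327 -> 312
BK 10: (-26.706,21.279) -> (-33.397,28.71) [heading=312, draw]
LT 120: heading 312 -> 72
RT 108: heading 72 -> 324
FD 8: (-33.397,28.71) -> (-26.925,24.008) [heading=324, draw]
Final: pos=(-26.925,24.008), heading=324, 8 segment(s) drawn

Answer: -26.925 24.008 324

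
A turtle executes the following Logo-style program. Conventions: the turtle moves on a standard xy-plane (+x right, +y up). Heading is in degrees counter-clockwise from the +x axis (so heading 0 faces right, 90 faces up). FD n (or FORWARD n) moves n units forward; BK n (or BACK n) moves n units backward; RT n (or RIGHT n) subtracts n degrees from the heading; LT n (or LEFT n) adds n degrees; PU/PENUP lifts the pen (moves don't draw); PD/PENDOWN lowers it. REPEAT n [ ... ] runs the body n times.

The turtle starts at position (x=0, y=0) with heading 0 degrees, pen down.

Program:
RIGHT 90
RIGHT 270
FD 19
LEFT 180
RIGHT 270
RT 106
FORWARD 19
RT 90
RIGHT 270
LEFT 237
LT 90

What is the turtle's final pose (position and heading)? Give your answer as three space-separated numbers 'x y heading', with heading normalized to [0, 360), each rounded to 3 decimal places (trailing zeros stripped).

Executing turtle program step by step:
Start: pos=(0,0), heading=0, pen down
RT 90: heading 0 -> 270
RT 270: heading 270 -> 0
FD 19: (0,0) -> (19,0) [heading=0, draw]
LT 180: heading 0 -> 180
RT 270: heading 180 -> 270
RT 106: heading 270 -> 164
FD 19: (19,0) -> (0.736,5.237) [heading=164, draw]
RT 90: heading 164 -> 74
RT 270: heading 74 -> 164
LT 237: heading 164 -> 41
LT 90: heading 41 -> 131
Final: pos=(0.736,5.237), heading=131, 2 segment(s) drawn

Answer: 0.736 5.237 131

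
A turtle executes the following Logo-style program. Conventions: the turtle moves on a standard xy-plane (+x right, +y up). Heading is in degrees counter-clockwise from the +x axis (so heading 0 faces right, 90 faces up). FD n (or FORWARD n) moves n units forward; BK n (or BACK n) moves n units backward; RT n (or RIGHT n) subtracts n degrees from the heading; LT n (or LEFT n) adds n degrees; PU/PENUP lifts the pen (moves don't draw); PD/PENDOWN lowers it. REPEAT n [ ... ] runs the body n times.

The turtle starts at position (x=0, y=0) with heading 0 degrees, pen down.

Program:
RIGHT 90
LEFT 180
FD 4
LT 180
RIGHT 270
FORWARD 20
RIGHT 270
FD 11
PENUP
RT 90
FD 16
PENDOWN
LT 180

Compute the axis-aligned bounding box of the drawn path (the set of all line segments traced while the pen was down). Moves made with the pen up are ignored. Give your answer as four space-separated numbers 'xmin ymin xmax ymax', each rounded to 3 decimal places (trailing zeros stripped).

Executing turtle program step by step:
Start: pos=(0,0), heading=0, pen down
RT 90: heading 0 -> 270
LT 180: heading 270 -> 90
FD 4: (0,0) -> (0,4) [heading=90, draw]
LT 180: heading 90 -> 270
RT 270: heading 270 -> 0
FD 20: (0,4) -> (20,4) [heading=0, draw]
RT 270: heading 0 -> 90
FD 11: (20,4) -> (20,15) [heading=90, draw]
PU: pen up
RT 90: heading 90 -> 0
FD 16: (20,15) -> (36,15) [heading=0, move]
PD: pen down
LT 180: heading 0 -> 180
Final: pos=(36,15), heading=180, 3 segment(s) drawn

Segment endpoints: x in {0, 0, 20, 20}, y in {0, 4, 15}
xmin=0, ymin=0, xmax=20, ymax=15

Answer: 0 0 20 15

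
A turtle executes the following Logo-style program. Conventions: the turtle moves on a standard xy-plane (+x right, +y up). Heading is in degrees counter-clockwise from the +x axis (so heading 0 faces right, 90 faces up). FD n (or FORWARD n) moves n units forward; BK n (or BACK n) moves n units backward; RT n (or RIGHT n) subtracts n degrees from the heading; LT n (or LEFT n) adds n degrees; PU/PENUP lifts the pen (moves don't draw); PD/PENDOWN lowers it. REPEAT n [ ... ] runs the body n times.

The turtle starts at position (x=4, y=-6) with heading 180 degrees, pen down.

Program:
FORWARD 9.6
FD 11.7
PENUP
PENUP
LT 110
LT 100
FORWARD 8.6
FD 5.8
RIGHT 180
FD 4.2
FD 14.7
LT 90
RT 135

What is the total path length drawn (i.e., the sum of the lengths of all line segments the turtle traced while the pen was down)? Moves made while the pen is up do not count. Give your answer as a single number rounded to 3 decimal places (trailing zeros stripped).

Answer: 21.3

Derivation:
Executing turtle program step by step:
Start: pos=(4,-6), heading=180, pen down
FD 9.6: (4,-6) -> (-5.6,-6) [heading=180, draw]
FD 11.7: (-5.6,-6) -> (-17.3,-6) [heading=180, draw]
PU: pen up
PU: pen up
LT 110: heading 180 -> 290
LT 100: heading 290 -> 30
FD 8.6: (-17.3,-6) -> (-9.852,-1.7) [heading=30, move]
FD 5.8: (-9.852,-1.7) -> (-4.829,1.2) [heading=30, move]
RT 180: heading 30 -> 210
FD 4.2: (-4.829,1.2) -> (-8.467,-0.9) [heading=210, move]
FD 14.7: (-8.467,-0.9) -> (-21.197,-8.25) [heading=210, move]
LT 90: heading 210 -> 300
RT 135: heading 300 -> 165
Final: pos=(-21.197,-8.25), heading=165, 2 segment(s) drawn

Segment lengths:
  seg 1: (4,-6) -> (-5.6,-6), length = 9.6
  seg 2: (-5.6,-6) -> (-17.3,-6), length = 11.7
Total = 21.3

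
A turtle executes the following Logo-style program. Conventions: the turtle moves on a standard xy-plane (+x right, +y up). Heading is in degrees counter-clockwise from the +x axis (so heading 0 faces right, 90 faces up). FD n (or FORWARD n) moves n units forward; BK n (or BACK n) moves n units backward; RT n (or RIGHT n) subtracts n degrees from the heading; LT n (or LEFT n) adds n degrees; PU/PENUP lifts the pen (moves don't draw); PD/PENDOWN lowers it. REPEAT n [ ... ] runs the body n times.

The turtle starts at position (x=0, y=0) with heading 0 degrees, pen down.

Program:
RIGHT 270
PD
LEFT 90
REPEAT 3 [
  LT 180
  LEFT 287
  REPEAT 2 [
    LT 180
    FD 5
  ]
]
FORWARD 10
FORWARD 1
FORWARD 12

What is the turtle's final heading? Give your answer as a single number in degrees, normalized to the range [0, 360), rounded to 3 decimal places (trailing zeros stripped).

Executing turtle program step by step:
Start: pos=(0,0), heading=0, pen down
RT 270: heading 0 -> 90
PD: pen down
LT 90: heading 90 -> 180
REPEAT 3 [
  -- iteration 1/3 --
  LT 180: heading 180 -> 0
  LT 287: heading 0 -> 287
  REPEAT 2 [
    -- iteration 1/2 --
    LT 180: heading 287 -> 107
    FD 5: (0,0) -> (-1.462,4.782) [heading=107, draw]
    -- iteration 2/2 --
    LT 180: heading 107 -> 287
    FD 5: (-1.462,4.782) -> (0,0) [heading=287, draw]
  ]
  -- iteration 2/3 --
  LT 180: heading 287 -> 107
  LT 287: heading 107 -> 34
  REPEAT 2 [
    -- iteration 1/2 --
    LT 180: heading 34 -> 214
    FD 5: (0,0) -> (-4.145,-2.796) [heading=214, draw]
    -- iteration 2/2 --
    LT 180: heading 214 -> 34
    FD 5: (-4.145,-2.796) -> (0,0) [heading=34, draw]
  ]
  -- iteration 3/3 --
  LT 180: heading 34 -> 214
  LT 287: heading 214 -> 141
  REPEAT 2 [
    -- iteration 1/2 --
    LT 180: heading 141 -> 321
    FD 5: (0,0) -> (3.886,-3.147) [heading=321, draw]
    -- iteration 2/2 --
    LT 180: heading 321 -> 141
    FD 5: (3.886,-3.147) -> (0,0) [heading=141, draw]
  ]
]
FD 10: (0,0) -> (-7.771,6.293) [heading=141, draw]
FD 1: (-7.771,6.293) -> (-8.549,6.923) [heading=141, draw]
FD 12: (-8.549,6.923) -> (-17.874,14.474) [heading=141, draw]
Final: pos=(-17.874,14.474), heading=141, 9 segment(s) drawn

Answer: 141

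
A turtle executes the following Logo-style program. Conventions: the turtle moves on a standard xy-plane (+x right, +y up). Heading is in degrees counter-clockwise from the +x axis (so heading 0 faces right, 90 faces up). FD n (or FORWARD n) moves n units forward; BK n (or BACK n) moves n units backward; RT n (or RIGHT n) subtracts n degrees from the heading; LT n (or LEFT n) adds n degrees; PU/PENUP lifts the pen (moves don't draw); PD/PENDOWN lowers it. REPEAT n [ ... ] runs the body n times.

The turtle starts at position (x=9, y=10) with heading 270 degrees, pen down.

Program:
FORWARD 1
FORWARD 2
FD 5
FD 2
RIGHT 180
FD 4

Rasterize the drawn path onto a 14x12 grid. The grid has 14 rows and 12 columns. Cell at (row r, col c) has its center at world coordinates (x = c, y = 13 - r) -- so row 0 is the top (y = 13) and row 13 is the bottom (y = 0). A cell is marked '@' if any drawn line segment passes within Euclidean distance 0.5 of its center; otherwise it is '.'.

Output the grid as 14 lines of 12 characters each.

Segment 0: (9,10) -> (9,9)
Segment 1: (9,9) -> (9,7)
Segment 2: (9,7) -> (9,2)
Segment 3: (9,2) -> (9,0)
Segment 4: (9,0) -> (9,4)

Answer: ............
............
............
.........@..
.........@..
.........@..
.........@..
.........@..
.........@..
.........@..
.........@..
.........@..
.........@..
.........@..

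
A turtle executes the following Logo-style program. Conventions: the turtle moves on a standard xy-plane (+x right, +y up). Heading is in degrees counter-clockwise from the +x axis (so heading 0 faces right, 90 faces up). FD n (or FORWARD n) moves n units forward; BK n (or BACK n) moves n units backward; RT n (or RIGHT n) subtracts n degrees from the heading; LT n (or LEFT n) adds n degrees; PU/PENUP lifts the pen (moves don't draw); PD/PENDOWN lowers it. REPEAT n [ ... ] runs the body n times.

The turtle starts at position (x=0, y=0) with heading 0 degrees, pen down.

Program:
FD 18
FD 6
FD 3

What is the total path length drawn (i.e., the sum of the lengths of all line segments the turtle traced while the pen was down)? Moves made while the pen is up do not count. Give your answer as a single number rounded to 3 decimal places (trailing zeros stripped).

Answer: 27

Derivation:
Executing turtle program step by step:
Start: pos=(0,0), heading=0, pen down
FD 18: (0,0) -> (18,0) [heading=0, draw]
FD 6: (18,0) -> (24,0) [heading=0, draw]
FD 3: (24,0) -> (27,0) [heading=0, draw]
Final: pos=(27,0), heading=0, 3 segment(s) drawn

Segment lengths:
  seg 1: (0,0) -> (18,0), length = 18
  seg 2: (18,0) -> (24,0), length = 6
  seg 3: (24,0) -> (27,0), length = 3
Total = 27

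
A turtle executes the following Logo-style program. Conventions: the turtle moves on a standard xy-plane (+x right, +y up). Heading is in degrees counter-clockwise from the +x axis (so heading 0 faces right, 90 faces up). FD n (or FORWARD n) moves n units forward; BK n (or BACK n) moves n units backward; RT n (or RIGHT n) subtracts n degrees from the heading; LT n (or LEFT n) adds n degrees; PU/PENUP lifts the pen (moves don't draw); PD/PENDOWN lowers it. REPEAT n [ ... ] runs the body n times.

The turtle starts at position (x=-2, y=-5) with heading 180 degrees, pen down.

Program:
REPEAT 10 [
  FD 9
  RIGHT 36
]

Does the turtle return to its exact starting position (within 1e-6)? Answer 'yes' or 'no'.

Executing turtle program step by step:
Start: pos=(-2,-5), heading=180, pen down
REPEAT 10 [
  -- iteration 1/10 --
  FD 9: (-2,-5) -> (-11,-5) [heading=180, draw]
  RT 36: heading 180 -> 144
  -- iteration 2/10 --
  FD 9: (-11,-5) -> (-18.281,0.29) [heading=144, draw]
  RT 36: heading 144 -> 108
  -- iteration 3/10 --
  FD 9: (-18.281,0.29) -> (-21.062,8.85) [heading=108, draw]
  RT 36: heading 108 -> 72
  -- iteration 4/10 --
  FD 9: (-21.062,8.85) -> (-18.281,17.409) [heading=72, draw]
  RT 36: heading 72 -> 36
  -- iteration 5/10 --
  FD 9: (-18.281,17.409) -> (-11,22.699) [heading=36, draw]
  RT 36: heading 36 -> 0
  -- iteration 6/10 --
  FD 9: (-11,22.699) -> (-2,22.699) [heading=0, draw]
  RT 36: heading 0 -> 324
  -- iteration 7/10 --
  FD 9: (-2,22.699) -> (5.281,17.409) [heading=324, draw]
  RT 36: heading 324 -> 288
  -- iteration 8/10 --
  FD 9: (5.281,17.409) -> (8.062,8.85) [heading=288, draw]
  RT 36: heading 288 -> 252
  -- iteration 9/10 --
  FD 9: (8.062,8.85) -> (5.281,0.29) [heading=252, draw]
  RT 36: heading 252 -> 216
  -- iteration 10/10 --
  FD 9: (5.281,0.29) -> (-2,-5) [heading=216, draw]
  RT 36: heading 216 -> 180
]
Final: pos=(-2,-5), heading=180, 10 segment(s) drawn

Start position: (-2, -5)
Final position: (-2, -5)
Distance = 0; < 1e-6 -> CLOSED

Answer: yes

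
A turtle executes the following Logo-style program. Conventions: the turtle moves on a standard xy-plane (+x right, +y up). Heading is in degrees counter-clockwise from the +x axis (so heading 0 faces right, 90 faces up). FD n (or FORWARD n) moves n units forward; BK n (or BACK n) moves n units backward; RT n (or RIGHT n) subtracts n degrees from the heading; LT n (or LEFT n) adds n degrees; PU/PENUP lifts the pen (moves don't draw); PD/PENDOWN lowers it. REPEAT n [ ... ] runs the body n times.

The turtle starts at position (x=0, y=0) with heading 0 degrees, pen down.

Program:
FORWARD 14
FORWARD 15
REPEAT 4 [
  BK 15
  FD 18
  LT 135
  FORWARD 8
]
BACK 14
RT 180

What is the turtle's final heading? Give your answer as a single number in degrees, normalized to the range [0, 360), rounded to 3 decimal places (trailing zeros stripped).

Executing turtle program step by step:
Start: pos=(0,0), heading=0, pen down
FD 14: (0,0) -> (14,0) [heading=0, draw]
FD 15: (14,0) -> (29,0) [heading=0, draw]
REPEAT 4 [
  -- iteration 1/4 --
  BK 15: (29,0) -> (14,0) [heading=0, draw]
  FD 18: (14,0) -> (32,0) [heading=0, draw]
  LT 135: heading 0 -> 135
  FD 8: (32,0) -> (26.343,5.657) [heading=135, draw]
  -- iteration 2/4 --
  BK 15: (26.343,5.657) -> (36.95,-4.95) [heading=135, draw]
  FD 18: (36.95,-4.95) -> (24.222,7.778) [heading=135, draw]
  LT 135: heading 135 -> 270
  FD 8: (24.222,7.778) -> (24.222,-0.222) [heading=270, draw]
  -- iteration 3/4 --
  BK 15: (24.222,-0.222) -> (24.222,14.778) [heading=270, draw]
  FD 18: (24.222,14.778) -> (24.222,-3.222) [heading=270, draw]
  LT 135: heading 270 -> 45
  FD 8: (24.222,-3.222) -> (29.879,2.435) [heading=45, draw]
  -- iteration 4/4 --
  BK 15: (29.879,2.435) -> (19.272,-8.172) [heading=45, draw]
  FD 18: (19.272,-8.172) -> (32,4.556) [heading=45, draw]
  LT 135: heading 45 -> 180
  FD 8: (32,4.556) -> (24,4.556) [heading=180, draw]
]
BK 14: (24,4.556) -> (38,4.556) [heading=180, draw]
RT 180: heading 180 -> 0
Final: pos=(38,4.556), heading=0, 15 segment(s) drawn

Answer: 0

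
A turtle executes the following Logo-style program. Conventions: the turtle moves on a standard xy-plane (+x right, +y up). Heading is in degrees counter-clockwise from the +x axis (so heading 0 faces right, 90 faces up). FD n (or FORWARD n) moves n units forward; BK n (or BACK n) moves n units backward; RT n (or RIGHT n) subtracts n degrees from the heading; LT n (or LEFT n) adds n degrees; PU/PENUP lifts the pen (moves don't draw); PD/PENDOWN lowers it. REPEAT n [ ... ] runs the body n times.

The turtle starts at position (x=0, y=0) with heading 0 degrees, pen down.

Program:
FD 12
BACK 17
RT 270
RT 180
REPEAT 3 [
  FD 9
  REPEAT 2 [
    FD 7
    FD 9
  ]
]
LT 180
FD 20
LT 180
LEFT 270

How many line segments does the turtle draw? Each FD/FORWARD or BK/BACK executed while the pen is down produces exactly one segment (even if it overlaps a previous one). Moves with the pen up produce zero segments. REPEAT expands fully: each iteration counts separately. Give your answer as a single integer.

Answer: 18

Derivation:
Executing turtle program step by step:
Start: pos=(0,0), heading=0, pen down
FD 12: (0,0) -> (12,0) [heading=0, draw]
BK 17: (12,0) -> (-5,0) [heading=0, draw]
RT 270: heading 0 -> 90
RT 180: heading 90 -> 270
REPEAT 3 [
  -- iteration 1/3 --
  FD 9: (-5,0) -> (-5,-9) [heading=270, draw]
  REPEAT 2 [
    -- iteration 1/2 --
    FD 7: (-5,-9) -> (-5,-16) [heading=270, draw]
    FD 9: (-5,-16) -> (-5,-25) [heading=270, draw]
    -- iteration 2/2 --
    FD 7: (-5,-25) -> (-5,-32) [heading=270, draw]
    FD 9: (-5,-32) -> (-5,-41) [heading=270, draw]
  ]
  -- iteration 2/3 --
  FD 9: (-5,-41) -> (-5,-50) [heading=270, draw]
  REPEAT 2 [
    -- iteration 1/2 --
    FD 7: (-5,-50) -> (-5,-57) [heading=270, draw]
    FD 9: (-5,-57) -> (-5,-66) [heading=270, draw]
    -- iteration 2/2 --
    FD 7: (-5,-66) -> (-5,-73) [heading=270, draw]
    FD 9: (-5,-73) -> (-5,-82) [heading=270, draw]
  ]
  -- iteration 3/3 --
  FD 9: (-5,-82) -> (-5,-91) [heading=270, draw]
  REPEAT 2 [
    -- iteration 1/2 --
    FD 7: (-5,-91) -> (-5,-98) [heading=270, draw]
    FD 9: (-5,-98) -> (-5,-107) [heading=270, draw]
    -- iteration 2/2 --
    FD 7: (-5,-107) -> (-5,-114) [heading=270, draw]
    FD 9: (-5,-114) -> (-5,-123) [heading=270, draw]
  ]
]
LT 180: heading 270 -> 90
FD 20: (-5,-123) -> (-5,-103) [heading=90, draw]
LT 180: heading 90 -> 270
LT 270: heading 270 -> 180
Final: pos=(-5,-103), heading=180, 18 segment(s) drawn
Segments drawn: 18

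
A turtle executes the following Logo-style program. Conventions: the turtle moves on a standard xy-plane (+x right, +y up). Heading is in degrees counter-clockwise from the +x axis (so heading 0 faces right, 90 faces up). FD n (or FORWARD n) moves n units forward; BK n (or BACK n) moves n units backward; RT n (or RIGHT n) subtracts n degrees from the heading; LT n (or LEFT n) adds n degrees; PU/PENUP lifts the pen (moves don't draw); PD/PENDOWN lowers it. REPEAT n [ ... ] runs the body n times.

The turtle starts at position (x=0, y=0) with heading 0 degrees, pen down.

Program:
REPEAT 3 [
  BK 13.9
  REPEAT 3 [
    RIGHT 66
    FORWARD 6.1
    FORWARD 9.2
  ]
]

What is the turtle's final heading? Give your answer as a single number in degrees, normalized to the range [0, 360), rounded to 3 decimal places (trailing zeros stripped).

Executing turtle program step by step:
Start: pos=(0,0), heading=0, pen down
REPEAT 3 [
  -- iteration 1/3 --
  BK 13.9: (0,0) -> (-13.9,0) [heading=0, draw]
  REPEAT 3 [
    -- iteration 1/3 --
    RT 66: heading 0 -> 294
    FD 6.1: (-13.9,0) -> (-11.419,-5.573) [heading=294, draw]
    FD 9.2: (-11.419,-5.573) -> (-7.677,-13.977) [heading=294, draw]
    -- iteration 2/3 --
    RT 66: heading 294 -> 228
    FD 6.1: (-7.677,-13.977) -> (-11.759,-18.51) [heading=228, draw]
    FD 9.2: (-11.759,-18.51) -> (-17.915,-25.347) [heading=228, draw]
    -- iteration 3/3 --
    RT 66: heading 228 -> 162
    FD 6.1: (-17.915,-25.347) -> (-23.716,-23.462) [heading=162, draw]
    FD 9.2: (-23.716,-23.462) -> (-32.466,-20.619) [heading=162, draw]
  ]
  -- iteration 2/3 --
  BK 13.9: (-32.466,-20.619) -> (-19.246,-24.915) [heading=162, draw]
  REPEAT 3 [
    -- iteration 1/3 --
    RT 66: heading 162 -> 96
    FD 6.1: (-19.246,-24.915) -> (-19.884,-18.848) [heading=96, draw]
    FD 9.2: (-19.884,-18.848) -> (-20.845,-9.699) [heading=96, draw]
    -- iteration 2/3 --
    RT 66: heading 96 -> 30
    FD 6.1: (-20.845,-9.699) -> (-15.563,-6.649) [heading=30, draw]
    FD 9.2: (-15.563,-6.649) -> (-7.595,-2.049) [heading=30, draw]
    -- iteration 3/3 --
    RT 66: heading 30 -> 324
    FD 6.1: (-7.595,-2.049) -> (-2.66,-5.634) [heading=324, draw]
    FD 9.2: (-2.66,-5.634) -> (4.783,-11.042) [heading=324, draw]
  ]
  -- iteration 3/3 --
  BK 13.9: (4.783,-11.042) -> (-6.463,-2.871) [heading=324, draw]
  REPEAT 3 [
    -- iteration 1/3 --
    RT 66: heading 324 -> 258
    FD 6.1: (-6.463,-2.871) -> (-7.731,-8.838) [heading=258, draw]
    FD 9.2: (-7.731,-8.838) -> (-9.644,-17.837) [heading=258, draw]
    -- iteration 2/3 --
    RT 66: heading 258 -> 192
    FD 6.1: (-9.644,-17.837) -> (-15.61,-19.105) [heading=192, draw]
    FD 9.2: (-15.61,-19.105) -> (-24.609,-21.018) [heading=192, draw]
    -- iteration 3/3 --
    RT 66: heading 192 -> 126
    FD 6.1: (-24.609,-21.018) -> (-28.195,-16.083) [heading=126, draw]
    FD 9.2: (-28.195,-16.083) -> (-33.602,-8.64) [heading=126, draw]
  ]
]
Final: pos=(-33.602,-8.64), heading=126, 21 segment(s) drawn

Answer: 126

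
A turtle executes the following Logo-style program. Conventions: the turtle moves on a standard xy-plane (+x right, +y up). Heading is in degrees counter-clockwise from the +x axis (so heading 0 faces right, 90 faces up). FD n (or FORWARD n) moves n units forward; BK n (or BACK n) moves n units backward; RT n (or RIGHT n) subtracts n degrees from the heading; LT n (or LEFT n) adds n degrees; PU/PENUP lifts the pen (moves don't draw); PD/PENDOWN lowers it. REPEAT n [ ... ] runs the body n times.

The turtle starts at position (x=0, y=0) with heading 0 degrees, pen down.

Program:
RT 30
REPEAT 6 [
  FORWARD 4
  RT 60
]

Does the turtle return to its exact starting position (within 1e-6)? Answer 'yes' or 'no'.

Executing turtle program step by step:
Start: pos=(0,0), heading=0, pen down
RT 30: heading 0 -> 330
REPEAT 6 [
  -- iteration 1/6 --
  FD 4: (0,0) -> (3.464,-2) [heading=330, draw]
  RT 60: heading 330 -> 270
  -- iteration 2/6 --
  FD 4: (3.464,-2) -> (3.464,-6) [heading=270, draw]
  RT 60: heading 270 -> 210
  -- iteration 3/6 --
  FD 4: (3.464,-6) -> (0,-8) [heading=210, draw]
  RT 60: heading 210 -> 150
  -- iteration 4/6 --
  FD 4: (0,-8) -> (-3.464,-6) [heading=150, draw]
  RT 60: heading 150 -> 90
  -- iteration 5/6 --
  FD 4: (-3.464,-6) -> (-3.464,-2) [heading=90, draw]
  RT 60: heading 90 -> 30
  -- iteration 6/6 --
  FD 4: (-3.464,-2) -> (0,0) [heading=30, draw]
  RT 60: heading 30 -> 330
]
Final: pos=(0,0), heading=330, 6 segment(s) drawn

Start position: (0, 0)
Final position: (0, 0)
Distance = 0; < 1e-6 -> CLOSED

Answer: yes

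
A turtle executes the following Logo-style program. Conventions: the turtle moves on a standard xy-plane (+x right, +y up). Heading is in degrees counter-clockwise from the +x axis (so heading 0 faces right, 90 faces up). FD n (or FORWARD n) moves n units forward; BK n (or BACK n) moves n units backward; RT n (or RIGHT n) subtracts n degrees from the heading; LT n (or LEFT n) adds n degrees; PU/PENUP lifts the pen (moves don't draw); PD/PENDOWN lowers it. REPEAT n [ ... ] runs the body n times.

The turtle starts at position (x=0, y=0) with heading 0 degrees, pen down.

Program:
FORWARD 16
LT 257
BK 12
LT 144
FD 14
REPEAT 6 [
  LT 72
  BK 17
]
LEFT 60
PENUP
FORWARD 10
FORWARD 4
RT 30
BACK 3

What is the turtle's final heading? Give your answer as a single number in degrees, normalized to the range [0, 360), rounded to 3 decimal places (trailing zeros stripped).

Executing turtle program step by step:
Start: pos=(0,0), heading=0, pen down
FD 16: (0,0) -> (16,0) [heading=0, draw]
LT 257: heading 0 -> 257
BK 12: (16,0) -> (18.699,11.692) [heading=257, draw]
LT 144: heading 257 -> 41
FD 14: (18.699,11.692) -> (29.265,20.877) [heading=41, draw]
REPEAT 6 [
  -- iteration 1/6 --
  LT 72: heading 41 -> 113
  BK 17: (29.265,20.877) -> (35.908,5.229) [heading=113, draw]
  -- iteration 2/6 --
  LT 72: heading 113 -> 185
  BK 17: (35.908,5.229) -> (52.843,6.71) [heading=185, draw]
  -- iteration 3/6 --
  LT 72: heading 185 -> 257
  BK 17: (52.843,6.71) -> (56.667,23.275) [heading=257, draw]
  -- iteration 4/6 --
  LT 72: heading 257 -> 329
  BK 17: (56.667,23.275) -> (42.095,32.03) [heading=329, draw]
  -- iteration 5/6 --
  LT 72: heading 329 -> 41
  BK 17: (42.095,32.03) -> (29.265,20.877) [heading=41, draw]
  -- iteration 6/6 --
  LT 72: heading 41 -> 113
  BK 17: (29.265,20.877) -> (35.908,5.229) [heading=113, draw]
]
LT 60: heading 113 -> 173
PU: pen up
FD 10: (35.908,5.229) -> (25.982,6.447) [heading=173, move]
FD 4: (25.982,6.447) -> (22.012,6.935) [heading=173, move]
RT 30: heading 173 -> 143
BK 3: (22.012,6.935) -> (24.408,5.129) [heading=143, move]
Final: pos=(24.408,5.129), heading=143, 9 segment(s) drawn

Answer: 143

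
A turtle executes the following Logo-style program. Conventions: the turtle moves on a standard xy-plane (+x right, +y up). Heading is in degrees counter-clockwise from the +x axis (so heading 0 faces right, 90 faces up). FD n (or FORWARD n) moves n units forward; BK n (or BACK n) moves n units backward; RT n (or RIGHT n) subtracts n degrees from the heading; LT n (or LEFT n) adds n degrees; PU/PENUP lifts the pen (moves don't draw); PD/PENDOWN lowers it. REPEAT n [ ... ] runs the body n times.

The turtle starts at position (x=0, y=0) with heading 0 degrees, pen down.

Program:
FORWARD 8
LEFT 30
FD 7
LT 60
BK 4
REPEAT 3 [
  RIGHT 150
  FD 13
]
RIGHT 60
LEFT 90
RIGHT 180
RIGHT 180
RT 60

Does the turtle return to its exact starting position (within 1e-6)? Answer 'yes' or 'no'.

Answer: no

Derivation:
Executing turtle program step by step:
Start: pos=(0,0), heading=0, pen down
FD 8: (0,0) -> (8,0) [heading=0, draw]
LT 30: heading 0 -> 30
FD 7: (8,0) -> (14.062,3.5) [heading=30, draw]
LT 60: heading 30 -> 90
BK 4: (14.062,3.5) -> (14.062,-0.5) [heading=90, draw]
REPEAT 3 [
  -- iteration 1/3 --
  RT 150: heading 90 -> 300
  FD 13: (14.062,-0.5) -> (20.562,-11.758) [heading=300, draw]
  -- iteration 2/3 --
  RT 150: heading 300 -> 150
  FD 13: (20.562,-11.758) -> (9.304,-5.258) [heading=150, draw]
  -- iteration 3/3 --
  RT 150: heading 150 -> 0
  FD 13: (9.304,-5.258) -> (22.304,-5.258) [heading=0, draw]
]
RT 60: heading 0 -> 300
LT 90: heading 300 -> 30
RT 180: heading 30 -> 210
RT 180: heading 210 -> 30
RT 60: heading 30 -> 330
Final: pos=(22.304,-5.258), heading=330, 6 segment(s) drawn

Start position: (0, 0)
Final position: (22.304, -5.258)
Distance = 22.915; >= 1e-6 -> NOT closed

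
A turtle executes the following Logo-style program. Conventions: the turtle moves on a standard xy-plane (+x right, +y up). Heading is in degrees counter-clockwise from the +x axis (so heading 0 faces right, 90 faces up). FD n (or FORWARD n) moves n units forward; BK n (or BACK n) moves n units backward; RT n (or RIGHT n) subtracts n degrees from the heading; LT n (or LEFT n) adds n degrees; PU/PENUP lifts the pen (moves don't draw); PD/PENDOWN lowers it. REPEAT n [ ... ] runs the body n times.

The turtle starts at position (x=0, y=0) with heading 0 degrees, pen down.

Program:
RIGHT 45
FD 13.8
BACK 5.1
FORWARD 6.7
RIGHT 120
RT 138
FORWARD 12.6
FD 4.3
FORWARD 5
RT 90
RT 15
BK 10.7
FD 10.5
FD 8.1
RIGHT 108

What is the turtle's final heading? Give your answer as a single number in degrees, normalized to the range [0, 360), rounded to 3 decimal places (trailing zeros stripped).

Answer: 204

Derivation:
Executing turtle program step by step:
Start: pos=(0,0), heading=0, pen down
RT 45: heading 0 -> 315
FD 13.8: (0,0) -> (9.758,-9.758) [heading=315, draw]
BK 5.1: (9.758,-9.758) -> (6.152,-6.152) [heading=315, draw]
FD 6.7: (6.152,-6.152) -> (10.889,-10.889) [heading=315, draw]
RT 120: heading 315 -> 195
RT 138: heading 195 -> 57
FD 12.6: (10.889,-10.889) -> (17.752,-0.322) [heading=57, draw]
FD 4.3: (17.752,-0.322) -> (20.094,3.284) [heading=57, draw]
FD 5: (20.094,3.284) -> (22.817,7.477) [heading=57, draw]
RT 90: heading 57 -> 327
RT 15: heading 327 -> 312
BK 10.7: (22.817,7.477) -> (15.657,15.429) [heading=312, draw]
FD 10.5: (15.657,15.429) -> (22.683,7.626) [heading=312, draw]
FD 8.1: (22.683,7.626) -> (28.103,1.607) [heading=312, draw]
RT 108: heading 312 -> 204
Final: pos=(28.103,1.607), heading=204, 9 segment(s) drawn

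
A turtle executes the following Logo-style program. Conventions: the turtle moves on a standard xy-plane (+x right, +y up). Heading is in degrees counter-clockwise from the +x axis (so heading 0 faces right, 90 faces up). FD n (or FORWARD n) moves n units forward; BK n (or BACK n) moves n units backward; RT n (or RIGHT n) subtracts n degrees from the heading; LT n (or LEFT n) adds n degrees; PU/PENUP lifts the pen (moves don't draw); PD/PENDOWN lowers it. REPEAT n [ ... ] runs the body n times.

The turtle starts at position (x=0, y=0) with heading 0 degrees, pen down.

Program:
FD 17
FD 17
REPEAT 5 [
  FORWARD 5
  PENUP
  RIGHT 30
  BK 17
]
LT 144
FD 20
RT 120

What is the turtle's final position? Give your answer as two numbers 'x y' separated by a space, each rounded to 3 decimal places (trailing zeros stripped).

Executing turtle program step by step:
Start: pos=(0,0), heading=0, pen down
FD 17: (0,0) -> (17,0) [heading=0, draw]
FD 17: (17,0) -> (34,0) [heading=0, draw]
REPEAT 5 [
  -- iteration 1/5 --
  FD 5: (34,0) -> (39,0) [heading=0, draw]
  PU: pen up
  RT 30: heading 0 -> 330
  BK 17: (39,0) -> (24.278,8.5) [heading=330, move]
  -- iteration 2/5 --
  FD 5: (24.278,8.5) -> (28.608,6) [heading=330, move]
  PU: pen up
  RT 30: heading 330 -> 300
  BK 17: (28.608,6) -> (20.108,20.722) [heading=300, move]
  -- iteration 3/5 --
  FD 5: (20.108,20.722) -> (22.608,16.392) [heading=300, move]
  PU: pen up
  RT 30: heading 300 -> 270
  BK 17: (22.608,16.392) -> (22.608,33.392) [heading=270, move]
  -- iteration 4/5 --
  FD 5: (22.608,33.392) -> (22.608,28.392) [heading=270, move]
  PU: pen up
  RT 30: heading 270 -> 240
  BK 17: (22.608,28.392) -> (31.108,43.115) [heading=240, move]
  -- iteration 5/5 --
  FD 5: (31.108,43.115) -> (28.608,38.785) [heading=240, move]
  PU: pen up
  RT 30: heading 240 -> 210
  BK 17: (28.608,38.785) -> (43.33,47.285) [heading=210, move]
]
LT 144: heading 210 -> 354
FD 20: (43.33,47.285) -> (63.221,45.194) [heading=354, move]
RT 120: heading 354 -> 234
Final: pos=(63.221,45.194), heading=234, 3 segment(s) drawn

Answer: 63.221 45.194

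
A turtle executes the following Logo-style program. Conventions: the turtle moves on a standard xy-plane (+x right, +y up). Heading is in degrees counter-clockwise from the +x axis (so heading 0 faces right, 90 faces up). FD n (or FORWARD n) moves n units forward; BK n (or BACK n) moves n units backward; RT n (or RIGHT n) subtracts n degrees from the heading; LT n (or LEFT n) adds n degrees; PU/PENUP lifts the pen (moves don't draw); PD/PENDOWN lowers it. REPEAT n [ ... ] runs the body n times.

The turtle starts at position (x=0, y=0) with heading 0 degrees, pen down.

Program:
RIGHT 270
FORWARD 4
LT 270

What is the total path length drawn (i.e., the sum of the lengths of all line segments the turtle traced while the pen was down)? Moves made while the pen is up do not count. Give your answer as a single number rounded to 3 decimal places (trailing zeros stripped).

Answer: 4

Derivation:
Executing turtle program step by step:
Start: pos=(0,0), heading=0, pen down
RT 270: heading 0 -> 90
FD 4: (0,0) -> (0,4) [heading=90, draw]
LT 270: heading 90 -> 0
Final: pos=(0,4), heading=0, 1 segment(s) drawn

Segment lengths:
  seg 1: (0,0) -> (0,4), length = 4
Total = 4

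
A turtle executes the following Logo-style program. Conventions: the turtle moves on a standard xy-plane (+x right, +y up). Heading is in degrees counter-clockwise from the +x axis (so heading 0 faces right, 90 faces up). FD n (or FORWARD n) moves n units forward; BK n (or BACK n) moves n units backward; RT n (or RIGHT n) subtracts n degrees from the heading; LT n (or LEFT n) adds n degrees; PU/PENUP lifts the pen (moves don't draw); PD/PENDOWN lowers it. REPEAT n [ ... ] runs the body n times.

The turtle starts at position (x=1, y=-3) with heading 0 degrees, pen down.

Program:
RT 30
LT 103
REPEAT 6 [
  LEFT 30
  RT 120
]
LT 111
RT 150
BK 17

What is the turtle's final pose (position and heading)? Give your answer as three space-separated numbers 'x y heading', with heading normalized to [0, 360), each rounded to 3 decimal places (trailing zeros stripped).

Executing turtle program step by step:
Start: pos=(1,-3), heading=0, pen down
RT 30: heading 0 -> 330
LT 103: heading 330 -> 73
REPEAT 6 [
  -- iteration 1/6 --
  LT 30: heading 73 -> 103
  RT 120: heading 103 -> 343
  -- iteration 2/6 --
  LT 30: heading 343 -> 13
  RT 120: heading 13 -> 253
  -- iteration 3/6 --
  LT 30: heading 253 -> 283
  RT 120: heading 283 -> 163
  -- iteration 4/6 --
  LT 30: heading 163 -> 193
  RT 120: heading 193 -> 73
  -- iteration 5/6 --
  LT 30: heading 73 -> 103
  RT 120: heading 103 -> 343
  -- iteration 6/6 --
  LT 30: heading 343 -> 13
  RT 120: heading 13 -> 253
]
LT 111: heading 253 -> 4
RT 150: heading 4 -> 214
BK 17: (1,-3) -> (15.094,6.506) [heading=214, draw]
Final: pos=(15.094,6.506), heading=214, 1 segment(s) drawn

Answer: 15.094 6.506 214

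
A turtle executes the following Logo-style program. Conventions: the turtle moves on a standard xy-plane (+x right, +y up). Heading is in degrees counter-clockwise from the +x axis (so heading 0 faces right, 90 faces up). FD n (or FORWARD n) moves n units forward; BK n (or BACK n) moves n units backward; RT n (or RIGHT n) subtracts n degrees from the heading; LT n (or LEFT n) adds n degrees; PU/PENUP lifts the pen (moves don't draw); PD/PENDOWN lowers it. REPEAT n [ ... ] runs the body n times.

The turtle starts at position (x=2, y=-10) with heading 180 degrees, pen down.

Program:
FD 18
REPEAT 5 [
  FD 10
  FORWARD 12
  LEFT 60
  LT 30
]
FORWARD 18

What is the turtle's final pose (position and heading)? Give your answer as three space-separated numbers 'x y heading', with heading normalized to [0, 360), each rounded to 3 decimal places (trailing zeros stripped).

Answer: -38 -28 270

Derivation:
Executing turtle program step by step:
Start: pos=(2,-10), heading=180, pen down
FD 18: (2,-10) -> (-16,-10) [heading=180, draw]
REPEAT 5 [
  -- iteration 1/5 --
  FD 10: (-16,-10) -> (-26,-10) [heading=180, draw]
  FD 12: (-26,-10) -> (-38,-10) [heading=180, draw]
  LT 60: heading 180 -> 240
  LT 30: heading 240 -> 270
  -- iteration 2/5 --
  FD 10: (-38,-10) -> (-38,-20) [heading=270, draw]
  FD 12: (-38,-20) -> (-38,-32) [heading=270, draw]
  LT 60: heading 270 -> 330
  LT 30: heading 330 -> 0
  -- iteration 3/5 --
  FD 10: (-38,-32) -> (-28,-32) [heading=0, draw]
  FD 12: (-28,-32) -> (-16,-32) [heading=0, draw]
  LT 60: heading 0 -> 60
  LT 30: heading 60 -> 90
  -- iteration 4/5 --
  FD 10: (-16,-32) -> (-16,-22) [heading=90, draw]
  FD 12: (-16,-22) -> (-16,-10) [heading=90, draw]
  LT 60: heading 90 -> 150
  LT 30: heading 150 -> 180
  -- iteration 5/5 --
  FD 10: (-16,-10) -> (-26,-10) [heading=180, draw]
  FD 12: (-26,-10) -> (-38,-10) [heading=180, draw]
  LT 60: heading 180 -> 240
  LT 30: heading 240 -> 270
]
FD 18: (-38,-10) -> (-38,-28) [heading=270, draw]
Final: pos=(-38,-28), heading=270, 12 segment(s) drawn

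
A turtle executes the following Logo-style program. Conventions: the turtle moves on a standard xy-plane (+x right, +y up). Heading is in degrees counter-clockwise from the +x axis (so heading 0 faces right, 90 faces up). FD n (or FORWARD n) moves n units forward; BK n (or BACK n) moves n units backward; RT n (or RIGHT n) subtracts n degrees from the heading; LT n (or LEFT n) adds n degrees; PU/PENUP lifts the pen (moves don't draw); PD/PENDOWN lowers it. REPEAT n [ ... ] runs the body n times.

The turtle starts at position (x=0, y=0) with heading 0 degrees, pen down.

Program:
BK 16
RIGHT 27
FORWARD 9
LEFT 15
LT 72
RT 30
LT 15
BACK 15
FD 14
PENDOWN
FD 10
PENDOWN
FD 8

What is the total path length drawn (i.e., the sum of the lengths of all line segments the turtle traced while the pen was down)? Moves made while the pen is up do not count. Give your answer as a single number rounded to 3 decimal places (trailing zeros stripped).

Executing turtle program step by step:
Start: pos=(0,0), heading=0, pen down
BK 16: (0,0) -> (-16,0) [heading=0, draw]
RT 27: heading 0 -> 333
FD 9: (-16,0) -> (-7.981,-4.086) [heading=333, draw]
LT 15: heading 333 -> 348
LT 72: heading 348 -> 60
RT 30: heading 60 -> 30
LT 15: heading 30 -> 45
BK 15: (-7.981,-4.086) -> (-18.588,-14.693) [heading=45, draw]
FD 14: (-18.588,-14.693) -> (-8.688,-4.793) [heading=45, draw]
PD: pen down
FD 10: (-8.688,-4.793) -> (-1.617,2.278) [heading=45, draw]
PD: pen down
FD 8: (-1.617,2.278) -> (4.04,7.935) [heading=45, draw]
Final: pos=(4.04,7.935), heading=45, 6 segment(s) drawn

Segment lengths:
  seg 1: (0,0) -> (-16,0), length = 16
  seg 2: (-16,0) -> (-7.981,-4.086), length = 9
  seg 3: (-7.981,-4.086) -> (-18.588,-14.693), length = 15
  seg 4: (-18.588,-14.693) -> (-8.688,-4.793), length = 14
  seg 5: (-8.688,-4.793) -> (-1.617,2.278), length = 10
  seg 6: (-1.617,2.278) -> (4.04,7.935), length = 8
Total = 72

Answer: 72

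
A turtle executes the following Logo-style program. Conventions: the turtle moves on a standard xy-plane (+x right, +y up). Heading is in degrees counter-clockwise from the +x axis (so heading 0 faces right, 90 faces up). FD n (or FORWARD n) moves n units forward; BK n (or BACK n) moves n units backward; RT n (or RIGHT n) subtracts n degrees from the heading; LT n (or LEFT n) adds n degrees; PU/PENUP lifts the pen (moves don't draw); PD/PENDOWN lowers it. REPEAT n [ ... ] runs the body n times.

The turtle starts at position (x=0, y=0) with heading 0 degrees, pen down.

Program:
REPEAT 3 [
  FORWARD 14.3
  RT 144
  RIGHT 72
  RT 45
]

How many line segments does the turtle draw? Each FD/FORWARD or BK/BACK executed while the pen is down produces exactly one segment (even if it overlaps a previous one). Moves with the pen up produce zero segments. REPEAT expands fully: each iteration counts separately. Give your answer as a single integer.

Answer: 3

Derivation:
Executing turtle program step by step:
Start: pos=(0,0), heading=0, pen down
REPEAT 3 [
  -- iteration 1/3 --
  FD 14.3: (0,0) -> (14.3,0) [heading=0, draw]
  RT 144: heading 0 -> 216
  RT 72: heading 216 -> 144
  RT 45: heading 144 -> 99
  -- iteration 2/3 --
  FD 14.3: (14.3,0) -> (12.063,14.124) [heading=99, draw]
  RT 144: heading 99 -> 315
  RT 72: heading 315 -> 243
  RT 45: heading 243 -> 198
  -- iteration 3/3 --
  FD 14.3: (12.063,14.124) -> (-1.537,9.705) [heading=198, draw]
  RT 144: heading 198 -> 54
  RT 72: heading 54 -> 342
  RT 45: heading 342 -> 297
]
Final: pos=(-1.537,9.705), heading=297, 3 segment(s) drawn
Segments drawn: 3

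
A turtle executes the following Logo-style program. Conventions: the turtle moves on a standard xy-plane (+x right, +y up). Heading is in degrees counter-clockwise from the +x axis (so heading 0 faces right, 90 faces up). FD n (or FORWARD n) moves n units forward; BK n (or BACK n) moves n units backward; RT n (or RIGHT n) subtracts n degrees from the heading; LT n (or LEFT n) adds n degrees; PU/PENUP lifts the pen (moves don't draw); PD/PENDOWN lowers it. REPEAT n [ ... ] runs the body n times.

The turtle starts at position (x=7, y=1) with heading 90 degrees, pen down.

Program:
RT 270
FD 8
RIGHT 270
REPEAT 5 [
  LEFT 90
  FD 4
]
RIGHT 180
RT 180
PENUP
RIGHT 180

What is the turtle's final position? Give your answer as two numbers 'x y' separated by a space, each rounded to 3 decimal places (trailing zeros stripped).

Executing turtle program step by step:
Start: pos=(7,1), heading=90, pen down
RT 270: heading 90 -> 180
FD 8: (7,1) -> (-1,1) [heading=180, draw]
RT 270: heading 180 -> 270
REPEAT 5 [
  -- iteration 1/5 --
  LT 90: heading 270 -> 0
  FD 4: (-1,1) -> (3,1) [heading=0, draw]
  -- iteration 2/5 --
  LT 90: heading 0 -> 90
  FD 4: (3,1) -> (3,5) [heading=90, draw]
  -- iteration 3/5 --
  LT 90: heading 90 -> 180
  FD 4: (3,5) -> (-1,5) [heading=180, draw]
  -- iteration 4/5 --
  LT 90: heading 180 -> 270
  FD 4: (-1,5) -> (-1,1) [heading=270, draw]
  -- iteration 5/5 --
  LT 90: heading 270 -> 0
  FD 4: (-1,1) -> (3,1) [heading=0, draw]
]
RT 180: heading 0 -> 180
RT 180: heading 180 -> 0
PU: pen up
RT 180: heading 0 -> 180
Final: pos=(3,1), heading=180, 6 segment(s) drawn

Answer: 3 1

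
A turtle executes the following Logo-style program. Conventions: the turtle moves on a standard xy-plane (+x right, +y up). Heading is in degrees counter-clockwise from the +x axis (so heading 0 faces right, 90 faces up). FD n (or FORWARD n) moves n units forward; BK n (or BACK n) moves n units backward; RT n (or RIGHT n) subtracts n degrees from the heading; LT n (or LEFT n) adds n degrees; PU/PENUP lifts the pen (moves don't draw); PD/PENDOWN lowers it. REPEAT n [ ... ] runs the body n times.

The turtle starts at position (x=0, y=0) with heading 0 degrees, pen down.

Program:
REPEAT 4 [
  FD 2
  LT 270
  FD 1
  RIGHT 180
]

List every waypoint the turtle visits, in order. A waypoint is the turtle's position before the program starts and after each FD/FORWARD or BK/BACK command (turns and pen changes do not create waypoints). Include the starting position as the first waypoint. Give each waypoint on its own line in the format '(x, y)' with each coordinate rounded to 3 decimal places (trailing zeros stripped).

Answer: (0, 0)
(2, 0)
(2, -1)
(2, 1)
(3, 1)
(1, 1)
(1, 2)
(1, 0)
(0, 0)

Derivation:
Executing turtle program step by step:
Start: pos=(0,0), heading=0, pen down
REPEAT 4 [
  -- iteration 1/4 --
  FD 2: (0,0) -> (2,0) [heading=0, draw]
  LT 270: heading 0 -> 270
  FD 1: (2,0) -> (2,-1) [heading=270, draw]
  RT 180: heading 270 -> 90
  -- iteration 2/4 --
  FD 2: (2,-1) -> (2,1) [heading=90, draw]
  LT 270: heading 90 -> 0
  FD 1: (2,1) -> (3,1) [heading=0, draw]
  RT 180: heading 0 -> 180
  -- iteration 3/4 --
  FD 2: (3,1) -> (1,1) [heading=180, draw]
  LT 270: heading 180 -> 90
  FD 1: (1,1) -> (1,2) [heading=90, draw]
  RT 180: heading 90 -> 270
  -- iteration 4/4 --
  FD 2: (1,2) -> (1,0) [heading=270, draw]
  LT 270: heading 270 -> 180
  FD 1: (1,0) -> (0,0) [heading=180, draw]
  RT 180: heading 180 -> 0
]
Final: pos=(0,0), heading=0, 8 segment(s) drawn
Waypoints (9 total):
(0, 0)
(2, 0)
(2, -1)
(2, 1)
(3, 1)
(1, 1)
(1, 2)
(1, 0)
(0, 0)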